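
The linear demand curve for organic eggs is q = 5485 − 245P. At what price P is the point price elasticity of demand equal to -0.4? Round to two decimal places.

6.40

Ed = −245P/(5485 − 245P). Set this equal to -0.4:
245P = 0.4·(5485 − 245P) ⇒ 245P(1 + 0.4) = 0.4·5485
P = 0.4·5485 / (245·1.4) = 6.3965…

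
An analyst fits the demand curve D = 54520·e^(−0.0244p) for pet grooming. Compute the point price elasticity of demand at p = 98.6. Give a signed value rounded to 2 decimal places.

-2.41

dD/dp = −0.0244·D = -119.978. At p = 98.6, D = 4917.14.
Ed = (dD/dp)·(p/D) = (-119.978) × (98.6/4917.14) = -2.4058…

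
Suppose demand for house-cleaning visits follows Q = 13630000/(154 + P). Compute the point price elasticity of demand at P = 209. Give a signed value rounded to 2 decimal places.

dQ/dP = −13630000/(154 + P)² = -103.439. At P = 209, Q = 37548.2.
Ed = (dQ/dP)·(P/Q) = (-103.439) × (209/37548.2) = -0.5757…

-0.58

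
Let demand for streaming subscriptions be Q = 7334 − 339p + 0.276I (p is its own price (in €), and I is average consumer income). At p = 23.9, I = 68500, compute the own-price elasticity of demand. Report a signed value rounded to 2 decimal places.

At the given values, Q = 7334 − 339(23.9) + 0.276(68500) = 18137.9.
∂Q/∂p = −339.
E = (-339) × (23.9/18137.9) = -0.4466…

-0.45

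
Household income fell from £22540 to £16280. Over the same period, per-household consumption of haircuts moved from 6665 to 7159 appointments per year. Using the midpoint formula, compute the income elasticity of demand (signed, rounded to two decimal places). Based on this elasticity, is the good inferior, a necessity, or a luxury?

-0.22; inferior

%ΔQ = (7159 − 6665)/[( 6665 + 7159)/2] = 494/6912 = 0.071469…
%ΔIncome = (16280 − 22540)/[( 22540 + 16280)/2] = -6260/19410 = -0.322514…
E_income = (494/6912) / (-6260/19410) = -0.2216…
E_income < 0 ⇒ inferior good.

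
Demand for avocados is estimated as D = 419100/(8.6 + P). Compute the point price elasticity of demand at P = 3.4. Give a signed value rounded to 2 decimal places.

-0.28

dD/dP = −419100/(8.6 + P)² = -2910.42. At P = 3.4, D = 34925.
Ed = (dD/dP)·(P/D) = (-2910.42) × (3.4/34925) = -0.2833…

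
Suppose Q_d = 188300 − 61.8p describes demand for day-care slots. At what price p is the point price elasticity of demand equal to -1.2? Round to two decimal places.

1661.96

Ed = −61.8p/(188300 − 61.8p). Set this equal to -1.2:
61.8p = 1.2·(188300 − 61.8p) ⇒ 61.8p(1 + 1.2) = 1.2·188300
p = 1.2·188300 / (61.8·2.2) = 1661.9593…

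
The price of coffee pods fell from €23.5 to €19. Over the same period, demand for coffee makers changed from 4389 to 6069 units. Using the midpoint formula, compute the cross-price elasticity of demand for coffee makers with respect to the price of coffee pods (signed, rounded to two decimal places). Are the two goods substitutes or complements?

-1.52; complements

%ΔQ_{coffee makers} = (6069 − 4389)/avg = 1680/5229 = 0.321285…
%ΔP_{coffee pods} = (19 − 23.5)/avg = -4.5/21.25 = -0.211764…
E_cross = (1680/5229) / (-4.5/21.25) = -1.5171…
E_cross < 0 ⇒ the goods are complements.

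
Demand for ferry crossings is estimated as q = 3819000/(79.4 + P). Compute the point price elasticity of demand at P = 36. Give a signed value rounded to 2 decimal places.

dq/dP = −3819000/(79.4 + P)² = -286.773. At P = 36, q = 33093.6.
Ed = (dq/dP)·(P/q) = (-286.773) × (36/33093.6) = -0.3119…

-0.31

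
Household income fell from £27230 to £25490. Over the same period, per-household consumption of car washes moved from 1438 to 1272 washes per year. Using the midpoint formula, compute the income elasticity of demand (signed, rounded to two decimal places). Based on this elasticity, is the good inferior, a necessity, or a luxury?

1.86; luxury

%ΔQ = (1272 − 1438)/[( 1438 + 1272)/2] = -166/1355 = -0.122509…
%ΔIncome = (25490 − 27230)/[( 27230 + 25490)/2] = -1740/26360 = -0.066009…
E_income = (-166/1355) / (-1740/26360) = 1.8559…
E_income > 1 ⇒ normal good, luxury.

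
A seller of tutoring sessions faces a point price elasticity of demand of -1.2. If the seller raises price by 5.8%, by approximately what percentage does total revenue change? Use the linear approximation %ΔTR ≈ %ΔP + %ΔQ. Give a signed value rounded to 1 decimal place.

-1.2%

%ΔQ ≈ Ed × %ΔP = (-1.2) × (+5.8%) = -6.9600%
%ΔTR ≈ %ΔP + %ΔQ = (+5.8%) + (-6.9600%) = -1.1600%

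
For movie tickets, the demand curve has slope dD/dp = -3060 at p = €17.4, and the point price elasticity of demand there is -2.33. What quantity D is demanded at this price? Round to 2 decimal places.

Ed = (dD/dp)·(p/D) ⇒ D = (dD/dp)·p/Ed = (-3060)·17.4/(-2.33) = 22851.5021…

22851.50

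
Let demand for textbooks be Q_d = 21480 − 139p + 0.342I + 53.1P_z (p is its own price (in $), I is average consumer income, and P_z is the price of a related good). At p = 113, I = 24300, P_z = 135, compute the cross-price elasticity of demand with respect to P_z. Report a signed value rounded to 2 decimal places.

0.34

At the given values, Q_d = 21480 − 139(113) + 0.342(24300) + 53.1(135) = 21252.1.
∂Q_d/∂P_z = 53.1.
E = (53.1) × (135/21252.1) = 0.3373…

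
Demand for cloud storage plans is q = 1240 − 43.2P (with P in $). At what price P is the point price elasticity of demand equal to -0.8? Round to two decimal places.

12.76

Ed = −43.2P/(1240 − 43.2P). Set this equal to -0.8:
43.2P = 0.8·(1240 − 43.2P) ⇒ 43.2P(1 + 0.8) = 0.8·1240
P = 0.8·1240 / (43.2·1.8) = 12.7572…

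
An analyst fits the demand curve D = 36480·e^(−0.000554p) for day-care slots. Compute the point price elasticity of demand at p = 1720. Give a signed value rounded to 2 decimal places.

-0.95

dD/dp = −0.000554·D = -7.79353. At p = 1720, D = 14067.7.
Ed = (dD/dp)·(p/D) = (-7.79353) × (1720/14067.7) = -0.9528…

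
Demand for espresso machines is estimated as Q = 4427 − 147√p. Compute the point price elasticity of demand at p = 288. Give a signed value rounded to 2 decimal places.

-0.65

dQ/dp = −147/(2√p) = -4.33103. At p = 288, Q = 1932.33.
Ed = (dQ/dp)·(p/Q) = (-4.33103) × (288/1932.33) = -0.6455…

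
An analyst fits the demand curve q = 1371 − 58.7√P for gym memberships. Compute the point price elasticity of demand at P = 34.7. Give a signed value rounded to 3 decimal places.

dq/dP = −58.7/(2√P) = -4.98245. At P = 34.7, q = 1025.22.
Ed = (dq/dP)·(P/q) = (-4.98245) × (34.7/1025.22) = -0.16863…

-0.169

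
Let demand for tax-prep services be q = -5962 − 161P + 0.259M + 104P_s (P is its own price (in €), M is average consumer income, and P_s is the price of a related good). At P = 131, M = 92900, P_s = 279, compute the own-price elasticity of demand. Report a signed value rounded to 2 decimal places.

At the given values, q = -5962 − 161(131) + 0.259(92900) + 104(279) = 26024.1.
∂q/∂P = −161.
E = (-161) × (131/26024.1) = -0.8104…

-0.81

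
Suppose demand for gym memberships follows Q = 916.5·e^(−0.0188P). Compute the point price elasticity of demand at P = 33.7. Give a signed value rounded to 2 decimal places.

dQ/dP = −0.0188·Q = -9.14405. At P = 33.7, Q = 486.386.
Ed = (dQ/dP)·(P/Q) = (-9.14405) × (33.7/486.386) = -0.6335…

-0.63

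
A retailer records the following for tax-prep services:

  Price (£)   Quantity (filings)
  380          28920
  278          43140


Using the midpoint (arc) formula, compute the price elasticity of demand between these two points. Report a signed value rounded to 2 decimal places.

%ΔQ = (43140 − 28920) / [(28920 + 43140)/2] = 14220/36030 = 0.394671…
%ΔP = (278 − 380) / [(380 + 278)/2] = -102/329 = -0.310030…
Arc Ed = %ΔQ / %ΔP = (14220/36030) / (-102/329) = -1.2730…

-1.27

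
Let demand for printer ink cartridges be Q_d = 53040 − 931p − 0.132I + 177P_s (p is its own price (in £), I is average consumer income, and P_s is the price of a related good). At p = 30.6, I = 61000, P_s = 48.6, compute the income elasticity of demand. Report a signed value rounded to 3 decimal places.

-0.321

At the given values, Q_d = 53040 − 931(30.6) − 0.132(61000) + 177(48.6) = 25101.6.
∂Q_d/∂I = -0.132.
E = (-0.132) × (61000/25101.6) = -0.32077…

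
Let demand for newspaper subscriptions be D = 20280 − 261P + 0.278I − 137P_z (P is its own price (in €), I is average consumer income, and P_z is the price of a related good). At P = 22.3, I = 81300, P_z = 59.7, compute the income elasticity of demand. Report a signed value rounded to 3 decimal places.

At the given values, D = 20280 − 261(22.3) + 0.278(81300) − 137(59.7) = 28882.2.
∂D/∂I = 0.278.
E = (0.278) × (81300/28882.2) = 0.78253…

0.783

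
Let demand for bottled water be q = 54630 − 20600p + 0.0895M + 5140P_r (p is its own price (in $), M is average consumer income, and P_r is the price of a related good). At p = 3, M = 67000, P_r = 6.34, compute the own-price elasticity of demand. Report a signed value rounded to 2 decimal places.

-1.97

At the given values, q = 54630 − 20600(3) + 0.0895(67000) + 5140(6.34) = 31414.1.
∂q/∂p = −20600.
E = (-20600) × (3/31414.1) = -1.9672…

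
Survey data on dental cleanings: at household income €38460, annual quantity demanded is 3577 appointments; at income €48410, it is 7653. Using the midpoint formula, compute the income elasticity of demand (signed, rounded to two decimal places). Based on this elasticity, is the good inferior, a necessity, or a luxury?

3.17; luxury

%ΔQ = (7653 − 3577)/[( 3577 + 7653)/2] = 4076/5615 = 0.725912…
%ΔIncome = (48410 − 38460)/[( 38460 + 48410)/2] = 9950/43435 = 0.229077…
E_income = (4076/5615) / (9950/43435) = 3.1688…
E_income > 1 ⇒ normal good, luxury.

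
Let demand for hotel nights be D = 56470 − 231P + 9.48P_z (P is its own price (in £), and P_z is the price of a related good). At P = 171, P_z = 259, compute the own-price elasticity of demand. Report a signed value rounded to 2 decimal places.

At the given values, D = 56470 − 231(171) + 9.48(259) = 19424.32.
∂D/∂P = −231.
E = (-231) × (171/19424.32) = -2.0335…

-2.03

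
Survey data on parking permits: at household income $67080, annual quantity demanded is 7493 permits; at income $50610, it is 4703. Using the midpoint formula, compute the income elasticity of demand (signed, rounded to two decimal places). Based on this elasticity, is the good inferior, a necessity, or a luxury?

%ΔQ = (4703 − 7493)/[( 7493 + 4703)/2] = -2790/6098 = -0.457527…
%ΔIncome = (50610 − 67080)/[( 67080 + 50610)/2] = -16470/58845 = -0.279887…
E_income = (-2790/6098) / (-16470/58845) = 1.6346…
E_income > 1 ⇒ normal good, luxury.

1.63; luxury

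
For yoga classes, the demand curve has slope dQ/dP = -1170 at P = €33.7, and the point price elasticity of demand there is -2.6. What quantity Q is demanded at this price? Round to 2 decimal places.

15165.00

Ed = (dQ/dP)·(P/Q) ⇒ Q = (dQ/dP)·P/Ed = (-1170)·33.7/(-2.6) = 15165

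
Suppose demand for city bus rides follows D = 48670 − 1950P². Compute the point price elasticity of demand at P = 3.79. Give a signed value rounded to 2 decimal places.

-2.71

dD/dP = −2·1950·P = -14781. At P = 3.79, D = 20660.005.
Ed = (dD/dP)·(P/D) = (-14781) × (3.79/20660.005) = -2.7115…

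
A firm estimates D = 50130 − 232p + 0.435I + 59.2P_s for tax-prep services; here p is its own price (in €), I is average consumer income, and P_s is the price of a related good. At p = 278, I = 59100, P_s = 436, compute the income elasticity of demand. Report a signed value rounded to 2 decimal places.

0.69

At the given values, D = 50130 − 232(278) + 0.435(59100) + 59.2(436) = 37153.7.
∂D/∂I = 0.435.
E = (0.435) × (59100/37153.7) = 0.6919…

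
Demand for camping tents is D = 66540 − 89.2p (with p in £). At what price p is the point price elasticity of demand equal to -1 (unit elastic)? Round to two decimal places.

372.98

Ed = −89.2p/(66540 − 89.2p). Set this equal to -1:
89.2p = 1·(66540 − 89.2p) ⇒ 89.2p(1 + 1) = 1·66540
p = 1·66540 / (89.2·2) = 372.9820…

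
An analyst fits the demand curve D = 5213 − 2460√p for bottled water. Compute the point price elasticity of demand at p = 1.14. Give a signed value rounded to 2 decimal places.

dD/dp = −2460/(2√p) = -1152. At p = 1.14, D = 2586.44.
Ed = (dD/dp)·(p/D) = (-1152) × (1.14/2586.44) = -0.5077…

-0.51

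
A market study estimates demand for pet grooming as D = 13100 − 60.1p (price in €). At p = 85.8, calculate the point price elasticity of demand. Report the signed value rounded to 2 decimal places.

dD/dp = −60.1. At p = 85.8, D = 13100 − 60.1(85.8) = 7943.42.
Ed = (dD/dp)·(p/D) = −60.1 × (85.8/7943.42) = -0.6491…

-0.65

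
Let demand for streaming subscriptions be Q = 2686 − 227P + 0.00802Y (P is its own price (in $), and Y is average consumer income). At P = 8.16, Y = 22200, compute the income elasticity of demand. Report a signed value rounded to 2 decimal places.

At the given values, Q = 2686 − 227(8.16) + 0.00802(22200) = 1011.724.
∂Q/∂Y = 0.00802.
E = (0.00802) × (22200/1011.724) = 0.1759…

0.18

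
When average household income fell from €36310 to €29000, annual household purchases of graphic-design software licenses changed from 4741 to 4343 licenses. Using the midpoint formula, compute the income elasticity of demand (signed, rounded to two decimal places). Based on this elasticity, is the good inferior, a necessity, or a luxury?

0.39; necessity

%ΔQ = (4343 − 4741)/[( 4741 + 4343)/2] = -398/4542 = -0.087626…
%ΔIncome = (29000 − 36310)/[( 36310 + 29000)/2] = -7310/32655 = -0.223855…
E_income = (-398/4542) / (-7310/32655) = 0.3914…
0 < E_income < 1 ⇒ normal good, necessity.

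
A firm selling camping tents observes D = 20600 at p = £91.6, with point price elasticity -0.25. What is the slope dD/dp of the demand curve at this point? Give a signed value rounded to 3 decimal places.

Ed = (dD/dp)·(p/D) ⇒ dD/dp = Ed·D/p = (-0.25)·20600/91.6 = -56.22270…

-56.223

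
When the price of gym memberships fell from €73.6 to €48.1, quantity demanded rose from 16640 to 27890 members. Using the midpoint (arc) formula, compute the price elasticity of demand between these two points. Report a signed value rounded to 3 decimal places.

-1.206

%ΔQ = (27890 − 16640) / [(16640 + 27890)/2] = 11250/22265 = 0.505277…
%ΔP = (48.1 − 73.6) / [(73.6 + 48.1)/2] = -25.5/60.85 = -0.419063…
Arc Ed = %ΔQ / %ΔP = (11250/22265) / (-25.5/60.85) = -1.20573…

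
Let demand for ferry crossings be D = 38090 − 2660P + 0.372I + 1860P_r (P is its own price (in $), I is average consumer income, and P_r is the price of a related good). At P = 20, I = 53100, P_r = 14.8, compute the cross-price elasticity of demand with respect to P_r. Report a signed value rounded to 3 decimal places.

At the given values, D = 38090 − 2660(20) + 0.372(53100) + 1860(14.8) = 32171.2.
∂D/∂P_r = 1860.
E = (1860) × (14.8/32171.2) = 0.85567…

0.856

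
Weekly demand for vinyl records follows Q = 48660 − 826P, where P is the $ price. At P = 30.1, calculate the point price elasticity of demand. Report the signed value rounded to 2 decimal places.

dQ/dP = −826. At P = 30.1, Q = 48660 − 826(30.1) = 23797.4.
Ed = (dQ/dP)·(P/Q) = −826 × (30.1/23797.4) = -1.0447…

-1.04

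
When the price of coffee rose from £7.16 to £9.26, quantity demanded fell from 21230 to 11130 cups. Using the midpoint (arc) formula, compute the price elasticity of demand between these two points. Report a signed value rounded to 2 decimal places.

%ΔQ = (11130 − 21230) / [(21230 + 11130)/2] = -10100/16180 = -0.624227…
%ΔP = (9.26 − 7.16) / [(7.16 + 9.26)/2] = 2.1/8.21 = 0.255785…
Arc Ed = %ΔQ / %ΔP = (-10100/16180) / (2.1/8.21) = -2.4404…

-2.44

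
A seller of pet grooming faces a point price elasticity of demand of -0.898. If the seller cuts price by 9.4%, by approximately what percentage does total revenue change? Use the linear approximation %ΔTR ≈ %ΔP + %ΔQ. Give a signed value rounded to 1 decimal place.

-1.0%

%ΔQ ≈ Ed × %ΔP = (-0.898) × (-9.4%) = +8.4412%
%ΔTR ≈ %ΔP + %ΔQ = (-9.4%) + (+8.4412%) = -0.9588%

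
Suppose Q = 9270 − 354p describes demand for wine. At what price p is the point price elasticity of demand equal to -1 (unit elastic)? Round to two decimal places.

13.09

Ed = −354p/(9270 − 354p). Set this equal to -1:
354p = 1·(9270 − 354p) ⇒ 354p(1 + 1) = 1·9270
p = 1·9270 / (354·2) = 13.0932…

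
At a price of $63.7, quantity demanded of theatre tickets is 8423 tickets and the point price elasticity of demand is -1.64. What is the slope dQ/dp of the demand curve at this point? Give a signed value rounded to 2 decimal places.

Ed = (dQ/dp)·(p/Q) ⇒ dQ/dp = Ed·Q/p = (-1.64)·8423/63.7 = -216.8558…

-216.86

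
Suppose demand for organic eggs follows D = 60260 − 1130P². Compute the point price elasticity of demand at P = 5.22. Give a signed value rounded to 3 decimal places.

dD/dP = −2·1130·P = -11797.2. At P = 5.22, D = 29469.308.
Ed = (dD/dP)·(P/D) = (-11797.2) × (5.22/29469.308) = -2.08967…

-2.090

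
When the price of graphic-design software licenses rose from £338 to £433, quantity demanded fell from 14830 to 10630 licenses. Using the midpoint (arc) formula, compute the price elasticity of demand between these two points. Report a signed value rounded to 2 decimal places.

%ΔQ = (10630 − 14830) / [(14830 + 10630)/2] = -4200/12730 = -0.329929…
%ΔP = (433 − 338) / [(338 + 433)/2] = 95/385.5 = 0.246433…
Arc Ed = %ΔQ / %ΔP = (-4200/12730) / (95/385.5) = -1.3388…

-1.34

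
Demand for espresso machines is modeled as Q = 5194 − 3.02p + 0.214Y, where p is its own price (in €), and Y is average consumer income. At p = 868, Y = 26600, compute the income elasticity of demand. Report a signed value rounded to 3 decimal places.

0.689

At the given values, Q = 5194 − 3.02(868) + 0.214(26600) = 8265.04.
∂Q/∂Y = 0.214.
E = (0.214) × (26600/8265.04) = 0.68873…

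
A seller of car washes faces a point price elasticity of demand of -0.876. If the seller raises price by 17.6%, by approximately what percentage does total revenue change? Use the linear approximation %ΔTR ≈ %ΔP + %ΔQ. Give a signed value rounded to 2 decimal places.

+2.18%

%ΔQ ≈ Ed × %ΔP = (-0.876) × (+17.6%) = -15.4176%
%ΔTR ≈ %ΔP + %ΔQ = (+17.6%) + (-15.4176%) = +2.1824%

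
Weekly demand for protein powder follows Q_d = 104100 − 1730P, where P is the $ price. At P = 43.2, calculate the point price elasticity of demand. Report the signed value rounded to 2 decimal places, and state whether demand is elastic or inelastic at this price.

-2.55; elastic

dQ_d/dP = −1730. At P = 43.2, Q_d = 104100 − 1730(43.2) = 29364.
Ed = (dQ_d/dP)·(P/Q_d) = −1730 × (43.2/29364) = -2.5451…
|Ed| = 2.55 > 1, so demand is elastic.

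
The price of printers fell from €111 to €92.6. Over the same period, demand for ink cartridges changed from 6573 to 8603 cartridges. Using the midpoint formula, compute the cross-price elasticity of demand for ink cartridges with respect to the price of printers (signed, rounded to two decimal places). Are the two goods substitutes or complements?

%ΔQ_{ink cartridges} = (8603 − 6573)/avg = 2030/7588 = 0.267527…
%ΔP_{printers} = (92.6 − 111)/avg = -18.4/101.8 = -0.180746…
E_cross = (2030/7588) / (-18.4/101.8) = -1.4801…
E_cross < 0 ⇒ the goods are complements.

-1.48; complements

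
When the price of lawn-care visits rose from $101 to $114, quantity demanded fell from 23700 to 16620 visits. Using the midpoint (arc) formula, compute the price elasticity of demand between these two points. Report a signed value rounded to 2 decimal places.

%ΔQ = (16620 − 23700) / [(23700 + 16620)/2] = -7080/20160 = -0.351190…
%ΔP = (114 − 101) / [(101 + 114)/2] = 13/107.5 = 0.120930…
Arc Ed = %ΔQ / %ΔP = (-7080/20160) / (13/107.5) = -2.9040…

-2.90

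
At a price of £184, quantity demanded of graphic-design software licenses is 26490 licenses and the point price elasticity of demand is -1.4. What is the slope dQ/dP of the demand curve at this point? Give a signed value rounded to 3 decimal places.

Ed = (dQ/dP)·(P/Q) ⇒ dQ/dP = Ed·Q/P = (-1.4)·26490/184 = -201.55434…

-201.554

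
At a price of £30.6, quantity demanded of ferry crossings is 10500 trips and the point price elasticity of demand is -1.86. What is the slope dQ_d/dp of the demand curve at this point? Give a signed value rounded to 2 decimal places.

Ed = (dQ_d/dp)·(p/Q_d) ⇒ dQ_d/dp = Ed·Q_d/p = (-1.86)·10500/30.6 = -638.2352…

-638.24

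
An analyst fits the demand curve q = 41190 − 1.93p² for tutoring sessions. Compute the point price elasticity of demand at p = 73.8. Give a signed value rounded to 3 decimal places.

dq/dp = −2·1.93·p = -284.868. At p = 73.8, q = 30678.3708.
Ed = (dq/dp)·(p/q) = (-284.868) × (73.8/30678.3708) = -0.68527…

-0.685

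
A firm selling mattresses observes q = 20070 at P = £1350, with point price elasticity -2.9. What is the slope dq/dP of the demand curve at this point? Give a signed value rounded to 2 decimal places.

Ed = (dq/dP)·(P/q) ⇒ dq/dP = Ed·q/P = (-2.9)·20070/1350 = -43.1133…

-43.11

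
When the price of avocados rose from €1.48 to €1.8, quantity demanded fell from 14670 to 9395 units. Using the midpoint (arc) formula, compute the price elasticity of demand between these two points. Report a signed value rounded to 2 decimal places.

-2.25

%ΔQ = (9395 − 14670) / [(14670 + 9395)/2] = -5275/12032.5 = -0.438396…
%ΔP = (1.8 − 1.48) / [(1.48 + 1.8)/2] = 0.32/1.64 = 0.195121…
Arc Ed = %ΔQ / %ΔP = (-5275/12032.5) / (0.32/1.64) = -2.2467…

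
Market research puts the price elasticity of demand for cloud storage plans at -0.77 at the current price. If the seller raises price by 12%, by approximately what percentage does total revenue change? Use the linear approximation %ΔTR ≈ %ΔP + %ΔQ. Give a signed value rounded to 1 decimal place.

+2.8%

%ΔQ ≈ Ed × %ΔP = (-0.77) × (+12%) = -9.2400%
%ΔTR ≈ %ΔP + %ΔQ = (+12%) + (-9.2400%) = +2.7600%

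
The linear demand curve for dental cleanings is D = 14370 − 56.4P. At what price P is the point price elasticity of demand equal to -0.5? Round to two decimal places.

Ed = −56.4P/(14370 − 56.4P). Set this equal to -0.5:
56.4P = 0.5·(14370 − 56.4P) ⇒ 56.4P(1 + 0.5) = 0.5·14370
P = 0.5·14370 / (56.4·1.5) = 84.9290…

84.93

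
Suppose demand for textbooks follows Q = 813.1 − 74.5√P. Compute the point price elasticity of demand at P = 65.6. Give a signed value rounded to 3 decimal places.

-1.439

dQ/dP = −74.5/(2√P) = -4.59912. At P = 65.6, Q = 209.696.
Ed = (dQ/dP)·(P/Q) = (-4.59912) × (65.6/209.696) = -1.43875…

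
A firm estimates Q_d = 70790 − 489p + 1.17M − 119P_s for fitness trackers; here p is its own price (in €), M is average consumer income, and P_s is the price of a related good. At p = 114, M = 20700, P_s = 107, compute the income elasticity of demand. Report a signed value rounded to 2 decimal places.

0.91

At the given values, Q_d = 70790 − 489(114) + 1.17(20700) − 119(107) = 26530.
∂Q_d/∂M = 1.17.
E = (1.17) × (20700/26530) = 0.9128…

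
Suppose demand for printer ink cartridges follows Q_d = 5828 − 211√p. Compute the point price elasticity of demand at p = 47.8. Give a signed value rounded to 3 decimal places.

-0.167

dQ_d/dp = −211/(2√p) = -15.2594. At p = 47.8, Q_d = 4369.2.
Ed = (dQ_d/dp)·(p/Q_d) = (-15.2594) × (47.8/4369.2) = -0.16694…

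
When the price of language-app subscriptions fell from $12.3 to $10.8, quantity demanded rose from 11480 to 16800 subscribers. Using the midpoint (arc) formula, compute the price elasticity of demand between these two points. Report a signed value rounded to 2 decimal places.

%ΔQ = (16800 − 11480) / [(11480 + 16800)/2] = 5320/14140 = 0.376237…
%ΔP = (10.8 − 12.3) / [(12.3 + 10.8)/2] = -1.5/11.55 = -0.129870…
Arc Ed = %ΔQ / %ΔP = (5320/14140) / (-1.5/11.55) = -2.8970…

-2.90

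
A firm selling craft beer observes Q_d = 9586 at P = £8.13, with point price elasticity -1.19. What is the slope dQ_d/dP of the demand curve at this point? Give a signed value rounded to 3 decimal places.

Ed = (dQ_d/dP)·(P/Q_d) ⇒ dQ_d/dP = Ed·Q_d/P = (-1.19)·9586/8.13 = -1403.11685…

-1403.117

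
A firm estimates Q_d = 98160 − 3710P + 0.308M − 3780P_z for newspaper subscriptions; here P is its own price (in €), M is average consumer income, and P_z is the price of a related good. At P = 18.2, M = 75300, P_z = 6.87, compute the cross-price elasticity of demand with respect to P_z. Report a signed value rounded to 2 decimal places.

-0.93

At the given values, Q_d = 98160 − 3710(18.2) + 0.308(75300) − 3780(6.87) = 27861.8.
∂Q_d/∂P_z = -3780.
E = (-3780) × (6.87/27861.8) = -0.9320…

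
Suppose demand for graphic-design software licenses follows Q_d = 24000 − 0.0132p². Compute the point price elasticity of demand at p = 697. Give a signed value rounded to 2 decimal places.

dQ_d/dp = −2·0.0132·p = -18.4008. At p = 697, Q_d = 17587.3212.
Ed = (dQ_d/dp)·(p/Q_d) = (-18.4008) × (697/17587.3212) = -0.7292…

-0.73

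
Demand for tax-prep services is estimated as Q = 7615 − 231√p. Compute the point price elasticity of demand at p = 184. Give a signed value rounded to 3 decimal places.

-0.350

dQ/dp = −231/(2√p) = -8.51477. At p = 184, Q = 4481.56.
Ed = (dQ/dp)·(p/Q) = (-8.51477) × (184/4481.56) = -0.34959…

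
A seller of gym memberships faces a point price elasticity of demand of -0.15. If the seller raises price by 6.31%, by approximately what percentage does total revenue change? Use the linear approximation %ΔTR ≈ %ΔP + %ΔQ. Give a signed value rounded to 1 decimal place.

%ΔQ ≈ Ed × %ΔP = (-0.15) × (+6.31%) = -0.9465%
%ΔTR ≈ %ΔP + %ΔQ = (+6.31%) + (-0.9465%) = +5.3635%

+5.4%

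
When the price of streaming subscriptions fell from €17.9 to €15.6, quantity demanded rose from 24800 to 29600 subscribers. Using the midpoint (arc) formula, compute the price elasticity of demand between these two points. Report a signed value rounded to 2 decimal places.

%ΔQ = (29600 − 24800) / [(24800 + 29600)/2] = 4800/27200 = 0.176470…
%ΔP = (15.6 − 17.9) / [(17.9 + 15.6)/2] = -2.3/16.75 = -0.137313…
Arc Ed = %ΔQ / %ΔP = (4800/27200) / (-2.3/16.75) = -1.2851…

-1.29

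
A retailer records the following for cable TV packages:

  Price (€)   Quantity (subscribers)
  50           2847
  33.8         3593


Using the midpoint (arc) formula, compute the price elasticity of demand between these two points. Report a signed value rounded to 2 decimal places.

-0.60

%ΔQ = (3593 − 2847) / [(2847 + 3593)/2] = 746/3220 = 0.231677…
%ΔP = (33.8 − 50) / [(50 + 33.8)/2] = -16.2/41.9 = -0.386634…
Arc Ed = %ΔQ / %ΔP = (746/3220) / (-16.2/41.9) = -0.5992…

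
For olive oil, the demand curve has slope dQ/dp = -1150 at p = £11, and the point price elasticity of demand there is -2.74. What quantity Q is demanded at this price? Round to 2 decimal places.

4616.79

Ed = (dQ/dp)·(p/Q) ⇒ Q = (dQ/dp)·p/Ed = (-1150)·11/(-2.74) = 4616.7883…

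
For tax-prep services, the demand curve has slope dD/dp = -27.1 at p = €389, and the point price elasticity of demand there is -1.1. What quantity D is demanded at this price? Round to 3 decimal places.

9583.545

Ed = (dD/dp)·(p/D) ⇒ D = (dD/dp)·p/Ed = (-27.1)·389/(-1.1) = 9583.54545…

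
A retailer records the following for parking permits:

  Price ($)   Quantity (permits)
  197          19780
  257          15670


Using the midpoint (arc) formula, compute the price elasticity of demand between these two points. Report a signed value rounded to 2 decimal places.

-0.88

%ΔQ = (15670 − 19780) / [(19780 + 15670)/2] = -4110/17725 = -0.231875…
%ΔP = (257 − 197) / [(197 + 257)/2] = 60/227 = 0.264317…
Arc Ed = %ΔQ / %ΔP = (-4110/17725) / (60/227) = -0.8772…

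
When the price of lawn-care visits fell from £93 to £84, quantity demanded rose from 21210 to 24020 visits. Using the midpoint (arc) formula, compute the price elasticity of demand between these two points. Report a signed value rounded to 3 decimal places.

%ΔQ = (24020 − 21210) / [(21210 + 24020)/2] = 2810/22615 = 0.124253…
%ΔP = (84 − 93) / [(93 + 84)/2] = -9/88.5 = -0.101694…
Arc Ed = %ΔQ / %ΔP = (2810/22615) / (-9/88.5) = -1.22182…

-1.222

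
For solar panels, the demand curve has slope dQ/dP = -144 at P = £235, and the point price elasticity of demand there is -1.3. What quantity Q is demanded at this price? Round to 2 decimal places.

26030.77

Ed = (dQ/dP)·(P/Q) ⇒ Q = (dQ/dP)·P/Ed = (-144)·235/(-1.3) = 26030.7692…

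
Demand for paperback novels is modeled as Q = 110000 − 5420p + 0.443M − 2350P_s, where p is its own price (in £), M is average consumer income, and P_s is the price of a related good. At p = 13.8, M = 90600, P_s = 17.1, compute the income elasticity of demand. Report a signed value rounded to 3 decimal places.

1.142

At the given values, Q = 110000 − 5420(13.8) + 0.443(90600) − 2350(17.1) = 35154.8.
∂Q/∂M = 0.443.
E = (0.443) × (90600/35154.8) = 1.14168…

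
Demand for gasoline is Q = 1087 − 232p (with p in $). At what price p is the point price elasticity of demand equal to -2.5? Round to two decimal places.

3.35

Ed = −232p/(1087 − 232p). Set this equal to -2.5:
232p = 2.5·(1087 − 232p) ⇒ 232p(1 + 2.5) = 2.5·1087
p = 2.5·1087 / (232·3.5) = 3.3466…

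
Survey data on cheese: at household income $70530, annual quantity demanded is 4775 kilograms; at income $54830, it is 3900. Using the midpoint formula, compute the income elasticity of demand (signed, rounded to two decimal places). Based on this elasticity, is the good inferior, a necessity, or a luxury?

0.81; necessity

%ΔQ = (3900 − 4775)/[( 4775 + 3900)/2] = -875/4337.5 = -0.201729…
%ΔIncome = (54830 − 70530)/[( 70530 + 54830)/2] = -15700/62680 = -0.250478…
E_income = (-875/4337.5) / (-15700/62680) = 0.8053…
0 < E_income < 1 ⇒ normal good, necessity.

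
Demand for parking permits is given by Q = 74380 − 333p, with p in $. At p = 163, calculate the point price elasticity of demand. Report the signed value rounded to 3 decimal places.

-2.700

dQ/dp = −333. At p = 163, Q = 74380 − 333(163) = 20101.
Ed = (dQ/dp)·(p/Q) = −333 × (163/20101) = -2.70031…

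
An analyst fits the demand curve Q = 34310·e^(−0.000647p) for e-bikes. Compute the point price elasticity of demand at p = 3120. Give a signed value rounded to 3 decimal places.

-2.019

dQ/dp = −0.000647·Q = -2.94877. At p = 3120, Q = 4557.6.
Ed = (dQ/dp)·(p/Q) = (-2.94877) × (3120/4557.6) = -2.01864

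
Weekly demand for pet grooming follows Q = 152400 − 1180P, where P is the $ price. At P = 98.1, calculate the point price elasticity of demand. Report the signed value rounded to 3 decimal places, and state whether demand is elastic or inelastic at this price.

dQ/dP = −1180. At P = 98.1, Q = 152400 − 1180(98.1) = 36642.
Ed = (dQ/dP)·(P/Q) = −1180 × (98.1/36642) = -3.15916…
|Ed| = 3.159 > 1, so demand is elastic.

-3.159; elastic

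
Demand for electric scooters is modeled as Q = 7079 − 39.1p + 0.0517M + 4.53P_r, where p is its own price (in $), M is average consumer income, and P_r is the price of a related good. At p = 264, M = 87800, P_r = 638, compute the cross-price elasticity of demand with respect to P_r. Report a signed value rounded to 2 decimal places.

At the given values, Q = 7079 − 39.1(264) + 0.0517(87800) + 4.53(638) = 4186.
∂Q/∂P_r = 4.53.
E = (4.53) × (638/4186) = 0.6904…

0.69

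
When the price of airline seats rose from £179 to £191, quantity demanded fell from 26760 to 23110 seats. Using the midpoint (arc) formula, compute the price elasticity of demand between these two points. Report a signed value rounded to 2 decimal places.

-2.26

%ΔQ = (23110 − 26760) / [(26760 + 23110)/2] = -3650/24935 = -0.146380…
%ΔP = (191 − 179) / [(179 + 191)/2] = 12/185 = 0.064864…
Arc Ed = %ΔQ / %ΔP = (-3650/24935) / (12/185) = -2.2567…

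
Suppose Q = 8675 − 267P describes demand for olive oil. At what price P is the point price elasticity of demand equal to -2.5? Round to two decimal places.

Ed = −267P/(8675 − 267P). Set this equal to -2.5:
267P = 2.5·(8675 − 267P) ⇒ 267P(1 + 2.5) = 2.5·8675
P = 2.5·8675 / (267·3.5) = 23.2075…

23.21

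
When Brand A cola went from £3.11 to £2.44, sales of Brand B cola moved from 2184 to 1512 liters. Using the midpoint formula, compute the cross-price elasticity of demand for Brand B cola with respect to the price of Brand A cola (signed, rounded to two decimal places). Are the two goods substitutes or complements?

%ΔQ_{Brand B cola} = (1512 − 2184)/avg = -672/1848 = -0.363636…
%ΔP_{Brand A cola} = (2.44 − 3.11)/avg = -0.67/2.775 = -0.241441…
E_cross = (-672/1848) / (-0.67/2.775) = 1.5061…
E_cross > 0 ⇒ the goods are substitutes.

1.51; substitutes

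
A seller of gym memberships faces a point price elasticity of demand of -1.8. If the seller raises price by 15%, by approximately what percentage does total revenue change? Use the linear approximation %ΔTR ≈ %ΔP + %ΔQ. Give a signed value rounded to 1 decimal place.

-12.0%

%ΔQ ≈ Ed × %ΔP = (-1.8) × (+15%) = -27.0000%
%ΔTR ≈ %ΔP + %ΔQ = (+15%) + (-27.0000%) = -12.0000%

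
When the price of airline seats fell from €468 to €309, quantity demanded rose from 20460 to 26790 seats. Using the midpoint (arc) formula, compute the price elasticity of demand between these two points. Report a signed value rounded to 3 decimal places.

%ΔQ = (26790 − 20460) / [(20460 + 26790)/2] = 6330/23625 = 0.267936…
%ΔP = (309 − 468) / [(468 + 309)/2] = -159/388.5 = -0.409266…
Arc Ed = %ΔQ / %ΔP = (6330/23625) / (-159/388.5) = -0.65467…

-0.655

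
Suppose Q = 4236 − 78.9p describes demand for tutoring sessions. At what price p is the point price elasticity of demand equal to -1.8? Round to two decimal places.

34.51

Ed = −78.9p/(4236 − 78.9p). Set this equal to -1.8:
78.9p = 1.8·(4236 − 78.9p) ⇒ 78.9p(1 + 1.8) = 1.8·4236
p = 1.8·4236 / (78.9·2.8) = 34.5138…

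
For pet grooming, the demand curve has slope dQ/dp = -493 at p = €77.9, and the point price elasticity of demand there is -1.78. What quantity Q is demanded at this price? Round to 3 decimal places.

Ed = (dQ/dp)·(p/Q) ⇒ Q = (dQ/dp)·p/Ed = (-493)·77.9/(-1.78) = 21575.67415…

21575.674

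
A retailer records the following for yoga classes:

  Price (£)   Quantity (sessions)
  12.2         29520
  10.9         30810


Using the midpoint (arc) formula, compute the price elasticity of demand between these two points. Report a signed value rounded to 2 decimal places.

-0.38

%ΔQ = (30810 − 29520) / [(29520 + 30810)/2] = 1290/30165 = 0.042764…
%ΔP = (10.9 − 12.2) / [(12.2 + 10.9)/2] = -1.3/11.55 = -0.112554…
Arc Ed = %ΔQ / %ΔP = (1290/30165) / (-1.3/11.55) = -0.3799…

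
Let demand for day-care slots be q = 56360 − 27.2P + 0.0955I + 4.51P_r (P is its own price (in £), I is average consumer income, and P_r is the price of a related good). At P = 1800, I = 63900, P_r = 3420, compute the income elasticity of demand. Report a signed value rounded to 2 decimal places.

At the given values, q = 56360 − 27.2(1800) + 0.0955(63900) + 4.51(3420) = 28926.65.
∂q/∂I = 0.0955.
E = (0.0955) × (63900/28926.65) = 0.2109…

0.21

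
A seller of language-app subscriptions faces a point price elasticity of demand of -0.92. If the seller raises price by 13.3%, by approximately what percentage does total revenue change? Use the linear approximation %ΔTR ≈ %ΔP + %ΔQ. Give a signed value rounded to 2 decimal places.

+1.06%

%ΔQ ≈ Ed × %ΔP = (-0.92) × (+13.3%) = -12.2360%
%ΔTR ≈ %ΔP + %ΔQ = (+13.3%) + (-12.2360%) = +1.0640%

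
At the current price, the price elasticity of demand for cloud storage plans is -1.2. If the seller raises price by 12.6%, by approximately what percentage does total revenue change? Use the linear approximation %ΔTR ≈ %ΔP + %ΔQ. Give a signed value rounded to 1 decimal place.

-2.5%

%ΔQ ≈ Ed × %ΔP = (-1.2) × (+12.6%) = -15.1200%
%ΔTR ≈ %ΔP + %ΔQ = (+12.6%) + (-15.1200%) = -2.5200%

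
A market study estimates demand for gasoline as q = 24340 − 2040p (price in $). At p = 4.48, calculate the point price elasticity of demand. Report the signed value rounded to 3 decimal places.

dq/dp = −2040. At p = 4.48, q = 24340 − 2040(4.48) = 15200.8.
Ed = (dq/dp)·(p/q) = −2040 × (4.48/15200.8) = -0.60123…

-0.601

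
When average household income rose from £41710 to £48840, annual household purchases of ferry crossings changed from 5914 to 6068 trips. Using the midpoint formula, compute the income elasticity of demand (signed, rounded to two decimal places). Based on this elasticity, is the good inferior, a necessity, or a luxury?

0.16; necessity

%ΔQ = (6068 − 5914)/[( 5914 + 6068)/2] = 154/5991 = 0.025705…
%ΔIncome = (48840 − 41710)/[( 41710 + 48840)/2] = 7130/45275 = 0.157482…
E_income = (154/5991) / (7130/45275) = 0.1632…
0 < E_income < 1 ⇒ normal good, necessity.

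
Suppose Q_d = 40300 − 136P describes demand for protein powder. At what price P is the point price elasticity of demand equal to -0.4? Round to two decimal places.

Ed = −136P/(40300 − 136P). Set this equal to -0.4:
136P = 0.4·(40300 − 136P) ⇒ 136P(1 + 0.4) = 0.4·40300
P = 0.4·40300 / (136·1.4) = 84.6638…

84.66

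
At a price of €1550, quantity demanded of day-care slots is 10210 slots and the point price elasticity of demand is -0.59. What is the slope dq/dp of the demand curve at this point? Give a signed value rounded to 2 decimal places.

Ed = (dq/dp)·(p/q) ⇒ dq/dp = Ed·q/p = (-0.59)·10210/1550 = -3.8863…

-3.89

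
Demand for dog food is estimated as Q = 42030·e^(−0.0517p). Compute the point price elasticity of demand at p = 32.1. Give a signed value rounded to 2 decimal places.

-1.66

dQ/dp = −0.0517·Q = -413.34. At p = 32.1, Q = 7994.98.
Ed = (dQ/dp)·(p/Q) = (-413.34) × (32.1/7994.98) = -1.6595…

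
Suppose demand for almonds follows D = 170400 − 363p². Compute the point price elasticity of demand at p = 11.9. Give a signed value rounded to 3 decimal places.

dD/dp = −2·363·p = -8639.4. At p = 11.9, D = 118995.57.
Ed = (dD/dp)·(p/D) = (-8639.4) × (11.9/118995.57) = -0.86397…

-0.864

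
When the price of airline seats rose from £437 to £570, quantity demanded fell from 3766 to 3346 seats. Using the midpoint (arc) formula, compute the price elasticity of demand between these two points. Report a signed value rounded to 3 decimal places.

-0.447

%ΔQ = (3346 − 3766) / [(3766 + 3346)/2] = -420/3556 = -0.118110…
%ΔP = (570 − 437) / [(437 + 570)/2] = 133/503.5 = 0.264150…
Arc Ed = %ΔQ / %ΔP = (-420/3556) / (133/503.5) = -0.44713…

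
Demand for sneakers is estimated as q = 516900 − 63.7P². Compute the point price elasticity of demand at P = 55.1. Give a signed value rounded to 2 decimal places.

dq/dP = −2·63.7·P = -7019.74. At P = 55.1, q = 323506.163.
Ed = (dq/dP)·(P/q) = (-7019.74) × (55.1/323506.163) = -1.1956…

-1.20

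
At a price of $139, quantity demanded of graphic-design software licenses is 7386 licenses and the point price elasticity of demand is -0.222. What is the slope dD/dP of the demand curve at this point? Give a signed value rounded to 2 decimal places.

Ed = (dD/dP)·(P/D) ⇒ dD/dP = Ed·D/P = (-0.222)·7386/139 = -11.7963…

-11.80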